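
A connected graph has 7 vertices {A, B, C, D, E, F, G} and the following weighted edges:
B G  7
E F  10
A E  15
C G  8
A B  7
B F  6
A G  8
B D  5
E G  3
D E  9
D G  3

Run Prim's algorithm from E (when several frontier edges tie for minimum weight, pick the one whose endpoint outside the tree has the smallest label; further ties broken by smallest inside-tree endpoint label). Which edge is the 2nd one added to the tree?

D-G

Prim, starting at E.
Step 1: frontier [E G 3, D E 9, E F 10, A E 15] → take E G (3); add G.
Step 2: frontier [D E 9, E F 10, A E 15, D G 3, B G 7, A G 8, C G 8] → take D G (3); add D.
Step 3: frontier [B D 5, E F 10, A E 15, B G 7, A G 8, C G 8] → take B D (5); add B.
Step 4: frontier [B F 6, A B 7, E F 10, A E 15, A G 8, C G 8] → take B F (6); add F.
Step 5: frontier [A B 7, A E 15, A G 8, C G 8] → take A B (7); add A.
Step 6: frontier [C G 8] → take C G (8); add C.
The 2nd edge added is D G.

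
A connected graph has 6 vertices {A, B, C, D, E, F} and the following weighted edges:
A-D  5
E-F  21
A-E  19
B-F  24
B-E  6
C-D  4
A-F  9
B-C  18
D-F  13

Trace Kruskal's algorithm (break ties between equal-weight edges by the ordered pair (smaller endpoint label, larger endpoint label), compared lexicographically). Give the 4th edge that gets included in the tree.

A-F

Kruskal: consider edges lightest-first.
C-D (4): add. Components now {A} {B} {C,D} {E} {F}
A-D (5): add. Components now {A,C,D} {B} {E} {F}
B-E (6): add. Components now {A,C,D} {B,E} {F}
A-F (9): add. Components now {A,C,D,F} {B,E}
D-F (13): skip — D and F already connected.
B-C (18): add. Components now {A,B,C,D,E,F}
The 4th edge added is A-F.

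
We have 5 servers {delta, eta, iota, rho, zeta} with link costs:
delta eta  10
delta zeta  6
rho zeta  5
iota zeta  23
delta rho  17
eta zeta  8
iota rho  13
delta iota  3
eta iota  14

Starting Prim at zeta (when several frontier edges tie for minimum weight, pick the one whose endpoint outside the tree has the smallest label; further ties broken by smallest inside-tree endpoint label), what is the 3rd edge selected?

Prim, starting at zeta.
Step 1: frontier [rho zeta 5, delta zeta 6, eta zeta 8, iota zeta 23] → take rho zeta (5); add rho.
Step 2: frontier [iota rho 13, delta rho 17, delta zeta 6, eta zeta 8, iota zeta 23] → take delta zeta (6); add delta.
Step 3: frontier [delta iota 3, delta eta 10, iota rho 13, eta zeta 8, iota zeta 23] → take delta iota (3); add iota.
Step 4: frontier [delta eta 10, eta iota 14, eta zeta 8] → take eta zeta (8); add eta.
The 3rd edge added is delta iota.

delta-iota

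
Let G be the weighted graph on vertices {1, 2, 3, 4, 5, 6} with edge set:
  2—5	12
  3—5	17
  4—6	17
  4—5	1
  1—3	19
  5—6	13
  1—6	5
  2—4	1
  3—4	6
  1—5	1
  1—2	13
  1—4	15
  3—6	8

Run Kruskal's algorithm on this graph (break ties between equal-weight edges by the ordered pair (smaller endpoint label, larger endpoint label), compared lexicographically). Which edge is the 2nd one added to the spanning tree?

2-4

Kruskal: consider edges lightest-first.
1—5 (1): add. Components now {1,5} {2} {3} {4} {6}
2—4 (1): add. Components now {1,5} {2,4} {3} {6}
4—5 (1): add. Components now {1,2,4,5} {3} {6}
1—6 (5): add. Components now {1,2,4,5,6} {3}
3—4 (6): add. Components now {1,2,3,4,5,6}
The 2nd edge added is 2—4.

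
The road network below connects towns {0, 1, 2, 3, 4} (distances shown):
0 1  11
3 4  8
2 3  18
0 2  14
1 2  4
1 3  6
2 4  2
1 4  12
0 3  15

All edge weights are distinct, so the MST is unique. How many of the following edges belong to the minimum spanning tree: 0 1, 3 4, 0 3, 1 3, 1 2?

3

Sort edges by weight, then run Kruskal:
2 4 (2): add — endpoints in different components.
1 2 (4): add — endpoints in different components.
1 3 (6): add — endpoints in different components.
3 4 (8): skip — 3 and 4 already connected.
0 1 (11): add — endpoints in different components.
MST edge set: {2 4, 1 2, 1 3, 0 1}.
Of the listed edges, {0 1, 1 3, 1 2} are in the MST → 3.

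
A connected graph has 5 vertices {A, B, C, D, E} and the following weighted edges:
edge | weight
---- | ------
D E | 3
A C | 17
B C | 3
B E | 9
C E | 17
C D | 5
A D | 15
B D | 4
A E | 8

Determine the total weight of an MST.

Sort edges by weight, then run Kruskal:
B C (3): add. Components now {A} {B,C} {D} {E}
D E (3): add. Components now {A} {B,C} {D,E}
B D (4): add. Components now {A} {B,C,D,E}
C D (5): skip — C and D already connected.
A E (8): add. Components now {A,B,C,D,E}
MST edges: B C, D E, B D, A E; total weight 3+3+4+8 = 18.

18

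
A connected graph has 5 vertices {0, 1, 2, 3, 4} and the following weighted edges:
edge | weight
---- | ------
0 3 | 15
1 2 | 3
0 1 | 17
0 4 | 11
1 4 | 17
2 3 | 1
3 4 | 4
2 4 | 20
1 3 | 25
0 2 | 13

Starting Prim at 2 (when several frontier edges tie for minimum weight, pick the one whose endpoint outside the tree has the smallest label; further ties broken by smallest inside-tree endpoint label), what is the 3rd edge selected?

Grow the tree from 2 using Prim:
Step 1: frontier [2 3 1, 1 2 3, 0 2 13, 2 4 20] → take 2 3 (1); add 3.
Step 2: frontier [1 2 3, 0 2 13, 2 4 20, 3 4 4, 0 3 15, 1 3 25] → take 1 2 (3); add 1.
Step 3: frontier [0 1 17, 1 4 17, 0 2 13, 2 4 20, 3 4 4, 0 3 15] → take 3 4 (4); add 4.
Step 4: frontier [0 1 17, 0 2 13, 0 3 15, 0 4 11] → take 0 4 (11); add 0.
The 3rd edge added is 3 4.

3-4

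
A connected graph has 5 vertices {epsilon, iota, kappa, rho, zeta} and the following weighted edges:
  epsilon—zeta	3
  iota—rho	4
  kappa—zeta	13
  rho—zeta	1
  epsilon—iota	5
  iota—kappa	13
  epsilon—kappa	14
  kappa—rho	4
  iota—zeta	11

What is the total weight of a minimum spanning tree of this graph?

Prim's algorithm from rho:
Step 1: frontier [rho—zeta 1, iota—rho 4, kappa—rho 4] → take rho—zeta (1); add zeta.
Step 2: frontier [iota—rho 4, kappa—rho 4, epsilon—zeta 3, iota—zeta 11, kappa—zeta 13] → take epsilon—zeta (3); add epsilon.
Step 3: frontier [epsilon—iota 5, epsilon—kappa 14, iota—rho 4, kappa—rho 4, iota—zeta 11, kappa—zeta 13] → take iota—rho (4); add iota.
Step 4: frontier [epsilon—kappa 14, iota—kappa 13, kappa—rho 4, kappa—zeta 13] → take kappa—rho (4); add kappa.
MST edges: rho—zeta, epsilon—zeta, iota—rho, kappa—rho; total weight 1+3+4+4 = 12.

12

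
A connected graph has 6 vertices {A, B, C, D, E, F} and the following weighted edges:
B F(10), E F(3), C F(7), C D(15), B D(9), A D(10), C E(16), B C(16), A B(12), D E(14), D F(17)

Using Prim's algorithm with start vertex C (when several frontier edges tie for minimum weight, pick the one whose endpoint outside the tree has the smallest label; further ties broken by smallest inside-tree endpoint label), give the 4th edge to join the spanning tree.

B-D

Prim's algorithm from C:
Step 1: cheapest edge leaving the tree is C F (7); add F.
Step 2: cheapest edge leaving the tree is E F (3); add E.
Step 3: cheapest edge leaving the tree is B F (10); add B.
Step 4: cheapest edge leaving the tree is B D (9); add D.
Step 5: cheapest edge leaving the tree is A D (10); add A.
The 4th edge added is B D.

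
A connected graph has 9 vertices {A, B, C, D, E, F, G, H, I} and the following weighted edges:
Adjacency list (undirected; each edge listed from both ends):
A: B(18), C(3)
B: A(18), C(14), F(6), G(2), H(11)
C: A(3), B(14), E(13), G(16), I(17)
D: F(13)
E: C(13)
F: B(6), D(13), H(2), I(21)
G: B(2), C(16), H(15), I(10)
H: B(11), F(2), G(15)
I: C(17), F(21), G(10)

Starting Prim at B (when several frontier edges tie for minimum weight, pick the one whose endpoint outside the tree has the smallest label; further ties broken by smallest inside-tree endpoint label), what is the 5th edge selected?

D-F

Prim, starting at B.
Step 1: cheapest edge leaving the tree is B G (2); add G.
Step 2: cheapest edge leaving the tree is B F (6); add F.
Step 3: cheapest edge leaving the tree is F H (2); add H.
Step 4: cheapest edge leaving the tree is G I (10); add I.
Step 5: cheapest edge leaving the tree is D F (13); add D.
Step 6: cheapest edge leaving the tree is B C (14); add C.
Step 7: cheapest edge leaving the tree is A C (3); add A.
Step 8: cheapest edge leaving the tree is C E (13); add E.
The 5th edge added is D F.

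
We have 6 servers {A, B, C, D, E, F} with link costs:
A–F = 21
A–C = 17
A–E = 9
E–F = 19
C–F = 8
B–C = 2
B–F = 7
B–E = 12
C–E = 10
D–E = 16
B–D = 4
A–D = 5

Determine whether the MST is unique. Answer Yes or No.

Yes

Kruskal's algorithm — process edges by increasing weight (ties by edge label):
B–C (2): add — endpoints in different components.
B–D (4): add — endpoints in different components.
A–D (5): add — endpoints in different components.
B–F (7): add — endpoints in different components.
C–F (8): skip — C and F already connected.
A–E (9): add — endpoints in different components.
Every non-tree edge has weight strictly greater than the heaviest edge on the tree path between its endpoints, so the MST is unique.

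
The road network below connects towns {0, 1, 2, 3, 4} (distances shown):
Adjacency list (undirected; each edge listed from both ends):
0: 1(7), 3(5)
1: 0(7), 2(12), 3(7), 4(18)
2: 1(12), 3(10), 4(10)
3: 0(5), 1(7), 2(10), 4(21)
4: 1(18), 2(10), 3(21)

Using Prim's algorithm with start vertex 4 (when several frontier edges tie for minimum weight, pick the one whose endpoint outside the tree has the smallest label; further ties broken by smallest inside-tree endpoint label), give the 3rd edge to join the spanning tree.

Grow the tree from 4 using Prim:
Step 1: frontier [2—4 10, 1—4 18, 3—4 21] → take 2—4 (10); add 2.
Step 2: frontier [2—3 10, 1—2 12, 1—4 18, 3—4 21] → take 2—3 (10); add 3.
Step 3: frontier [1—2 12, 0—3 5, 1—3 7, 1—4 18] → take 0—3 (5); add 0.
Step 4: frontier [0—1 7, 1—2 12, 1—3 7, 1—4 18] → take 0—1 (7); add 1.
The 3rd edge added is 0—3.

0-3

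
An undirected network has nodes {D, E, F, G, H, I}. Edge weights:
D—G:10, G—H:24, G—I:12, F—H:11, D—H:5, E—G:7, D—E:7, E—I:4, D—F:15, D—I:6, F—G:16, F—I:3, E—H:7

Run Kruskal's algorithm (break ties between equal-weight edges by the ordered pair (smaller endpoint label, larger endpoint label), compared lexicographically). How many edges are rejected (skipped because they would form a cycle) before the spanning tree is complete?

1

Kruskal's algorithm — process edges by increasing weight (ties by edge label):
F—I (3): add. Components now {D} {E} {F,I} {G} {H}
E—I (4): add. Components now {D} {E,F,I} {G} {H}
D—H (5): add. Components now {D,H} {E,F,I} {G}
D—I (6): add. Components now {D,E,F,H,I} {G}
D—E (7): skip — D and E already connected.
E—G (7): add. Components now {D,E,F,G,H,I}
Edges rejected before the tree was complete: 1.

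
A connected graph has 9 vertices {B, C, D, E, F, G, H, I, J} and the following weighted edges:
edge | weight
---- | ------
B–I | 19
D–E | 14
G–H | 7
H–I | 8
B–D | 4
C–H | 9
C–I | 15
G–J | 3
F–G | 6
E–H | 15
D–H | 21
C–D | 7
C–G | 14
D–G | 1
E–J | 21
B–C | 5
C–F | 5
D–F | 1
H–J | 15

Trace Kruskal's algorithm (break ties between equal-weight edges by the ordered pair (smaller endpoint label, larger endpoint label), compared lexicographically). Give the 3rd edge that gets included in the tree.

G-J

Sort edges by weight, then run Kruskal:
D–F (1): add — endpoints in different components.
D–G (1): add — endpoints in different components.
G–J (3): add — endpoints in different components.
B–D (4): add — endpoints in different components.
B–C (5): add — endpoints in different components.
C–F (5): skip — C and F already connected.
F–G (6): skip — F and G already connected.
C–D (7): skip — C and D already connected.
G–H (7): add — endpoints in different components.
H–I (8): add — endpoints in different components.
C–H (9): skip — C and H already connected.
C–G (14): skip — C and G already connected.
D–E (14): add — endpoints in different components.
The 3rd edge added is G–J.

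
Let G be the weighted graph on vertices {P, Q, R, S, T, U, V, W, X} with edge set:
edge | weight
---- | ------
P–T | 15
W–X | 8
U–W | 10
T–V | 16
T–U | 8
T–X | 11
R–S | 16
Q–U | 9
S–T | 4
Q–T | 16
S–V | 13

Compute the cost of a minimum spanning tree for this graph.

83

Kruskal's algorithm — process edges by increasing weight (ties by edge label):
S–T (4): add — endpoints in different components.
T–U (8): add — endpoints in different components.
W–X (8): add — endpoints in different components.
Q–U (9): add — endpoints in different components.
U–W (10): add — endpoints in different components.
T–X (11): skip — T and X already connected.
S–V (13): add — endpoints in different components.
P–T (15): add — endpoints in different components.
Q–T (16): skip — Q and T already connected.
R–S (16): add — endpoints in different components.
MST edges: S–T, T–U, W–X, Q–U, U–W, S–V, P–T, R–S; total weight 4+8+8+9+10+13+15+16 = 83.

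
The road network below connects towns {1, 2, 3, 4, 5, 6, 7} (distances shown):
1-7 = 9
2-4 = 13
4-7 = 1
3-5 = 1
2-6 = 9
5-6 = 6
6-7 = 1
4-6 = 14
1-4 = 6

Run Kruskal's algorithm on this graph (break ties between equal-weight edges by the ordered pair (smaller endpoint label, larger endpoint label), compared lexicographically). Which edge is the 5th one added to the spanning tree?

Kruskal's algorithm — process edges by increasing weight (ties by edge label):
3-5 (1): add. Components now {1} {2} {3,5} {4} {6} {7}
4-7 (1): add. Components now {1} {2} {3,5} {4,7} {6}
6-7 (1): add. Components now {1} {2} {3,5} {4,6,7}
1-4 (6): add. Components now {1,4,6,7} {2} {3,5}
5-6 (6): add. Components now {1,3,4,5,6,7} {2}
1-7 (9): skip — 1 and 7 already connected.
2-6 (9): add. Components now {1,2,3,4,5,6,7}
The 5th edge added is 5-6.

5-6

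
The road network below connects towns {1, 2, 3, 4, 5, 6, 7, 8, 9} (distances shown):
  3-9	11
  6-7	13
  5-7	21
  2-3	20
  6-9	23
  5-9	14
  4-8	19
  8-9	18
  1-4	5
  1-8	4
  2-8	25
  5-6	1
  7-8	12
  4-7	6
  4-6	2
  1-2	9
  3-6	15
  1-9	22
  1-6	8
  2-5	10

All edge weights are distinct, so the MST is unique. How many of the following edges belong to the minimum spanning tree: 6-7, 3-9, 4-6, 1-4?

3

Kruskal's algorithm — process edges by increasing weight (ties by edge label):
5-6 (1): add — endpoints in different components.
4-6 (2): add — endpoints in different components.
1-8 (4): add — endpoints in different components.
1-4 (5): add — endpoints in different components.
4-7 (6): add — endpoints in different components.
1-6 (8): skip — 1 and 6 already connected.
1-2 (9): add — endpoints in different components.
2-5 (10): skip — 2 and 5 already connected.
3-9 (11): add — endpoints in different components.
7-8 (12): skip — 7 and 8 already connected.
6-7 (13): skip — 6 and 7 already connected.
5-9 (14): add — endpoints in different components.
MST edge set: {5-6, 4-6, 1-8, 1-4, 4-7, 1-2, 3-9, 5-9}.
Of the listed edges, {3-9, 4-6, 1-4} are in the MST → 3.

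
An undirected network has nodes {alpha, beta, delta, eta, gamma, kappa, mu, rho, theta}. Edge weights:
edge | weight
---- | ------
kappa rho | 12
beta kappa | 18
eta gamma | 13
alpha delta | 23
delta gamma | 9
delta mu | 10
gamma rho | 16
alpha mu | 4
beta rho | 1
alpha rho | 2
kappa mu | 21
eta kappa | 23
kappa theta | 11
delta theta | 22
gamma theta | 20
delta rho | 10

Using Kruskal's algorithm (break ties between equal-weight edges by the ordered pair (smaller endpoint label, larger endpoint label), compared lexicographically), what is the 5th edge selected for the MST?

Kruskal's algorithm — process edges by increasing weight (ties by edge label):
beta rho (1): add — endpoints in different components.
alpha rho (2): add — endpoints in different components.
alpha mu (4): add — endpoints in different components.
delta gamma (9): add — endpoints in different components.
delta mu (10): add — endpoints in different components.
delta rho (10): skip — delta and rho already connected.
kappa theta (11): add — endpoints in different components.
kappa rho (12): add — endpoints in different components.
eta gamma (13): add — endpoints in different components.
The 5th edge added is delta mu.

delta-mu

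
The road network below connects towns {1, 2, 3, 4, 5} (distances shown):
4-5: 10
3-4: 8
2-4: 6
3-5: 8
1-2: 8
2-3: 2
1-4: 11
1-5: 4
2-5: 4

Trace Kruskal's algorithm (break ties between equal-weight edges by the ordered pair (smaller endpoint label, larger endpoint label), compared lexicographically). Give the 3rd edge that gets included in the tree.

Kruskal's algorithm — process edges by increasing weight (ties by edge label):
2-3 (2): add. Components now {1} {2,3} {4} {5}
1-5 (4): add. Components now {1,5} {2,3} {4}
2-5 (4): add. Components now {1,2,3,5} {4}
2-4 (6): add. Components now {1,2,3,4,5}
The 3rd edge added is 2-5.

2-5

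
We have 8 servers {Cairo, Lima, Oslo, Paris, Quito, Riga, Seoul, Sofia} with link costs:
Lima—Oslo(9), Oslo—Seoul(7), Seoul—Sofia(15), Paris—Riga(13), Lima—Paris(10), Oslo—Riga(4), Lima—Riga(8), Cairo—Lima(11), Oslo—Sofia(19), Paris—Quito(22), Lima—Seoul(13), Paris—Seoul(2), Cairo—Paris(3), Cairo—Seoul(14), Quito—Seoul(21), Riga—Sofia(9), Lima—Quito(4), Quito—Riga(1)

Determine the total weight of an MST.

Prim, starting at Quito.
Step 1: cheapest edge leaving the tree is Quito—Riga (1); add Riga.
Step 2: cheapest edge leaving the tree is Lima—Quito (4); add Lima.
Step 3: cheapest edge leaving the tree is Oslo—Riga (4); add Oslo.
Step 4: cheapest edge leaving the tree is Oslo—Seoul (7); add Seoul.
Step 5: cheapest edge leaving the tree is Paris—Seoul (2); add Paris.
Step 6: cheapest edge leaving the tree is Cairo—Paris (3); add Cairo.
Step 7: cheapest edge leaving the tree is Riga—Sofia (9); add Sofia.
MST edges: Quito—Riga, Lima—Quito, Oslo—Riga, Oslo—Seoul, Paris—Seoul, Cairo—Paris, Riga—Sofia; total weight 1+4+4+7+2+3+9 = 30.

30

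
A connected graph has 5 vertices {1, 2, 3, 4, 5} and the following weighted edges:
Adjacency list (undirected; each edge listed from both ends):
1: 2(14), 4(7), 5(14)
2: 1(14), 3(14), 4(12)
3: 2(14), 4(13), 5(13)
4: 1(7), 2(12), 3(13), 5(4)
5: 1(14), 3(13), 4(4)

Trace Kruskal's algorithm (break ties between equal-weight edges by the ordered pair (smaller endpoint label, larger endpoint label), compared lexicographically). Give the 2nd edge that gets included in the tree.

1-4

Sort edges by weight, then run Kruskal:
4–5 (4): add. Components now {1} {2} {3} {4,5}
1–4 (7): add. Components now {1,4,5} {2} {3}
2–4 (12): add. Components now {1,2,4,5} {3}
3–4 (13): add. Components now {1,2,3,4,5}
The 2nd edge added is 1–4.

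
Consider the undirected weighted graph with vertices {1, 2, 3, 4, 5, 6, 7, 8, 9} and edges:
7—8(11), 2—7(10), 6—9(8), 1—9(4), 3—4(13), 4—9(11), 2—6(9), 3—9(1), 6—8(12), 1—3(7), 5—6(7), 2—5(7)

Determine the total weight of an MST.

Grow the tree from 4 using Prim:
Step 1: cheapest edge leaving the tree is 4—9 (11); add 9.
Step 2: cheapest edge leaving the tree is 3—9 (1); add 3.
Step 3: cheapest edge leaving the tree is 1—9 (4); add 1.
Step 4: cheapest edge leaving the tree is 6—9 (8); add 6.
Step 5: cheapest edge leaving the tree is 5—6 (7); add 5.
Step 6: cheapest edge leaving the tree is 2—5 (7); add 2.
Step 7: cheapest edge leaving the tree is 2—7 (10); add 7.
Step 8: cheapest edge leaving the tree is 7—8 (11); add 8.
MST edges: 4—9, 3—9, 1—9, 6—9, 5—6, 2—5, 2—7, 7—8; total weight 11+1+4+8+7+7+10+11 = 59.

59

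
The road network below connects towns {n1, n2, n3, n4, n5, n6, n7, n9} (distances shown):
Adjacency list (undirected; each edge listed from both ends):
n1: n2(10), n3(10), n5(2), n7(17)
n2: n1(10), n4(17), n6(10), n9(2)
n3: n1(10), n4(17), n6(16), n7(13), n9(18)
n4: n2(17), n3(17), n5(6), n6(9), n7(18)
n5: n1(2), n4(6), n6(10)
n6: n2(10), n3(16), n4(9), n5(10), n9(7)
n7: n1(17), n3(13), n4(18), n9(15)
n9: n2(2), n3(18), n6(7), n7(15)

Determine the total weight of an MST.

49

Kruskal's algorithm — process edges by increasing weight (ties by edge label):
n1–n5 (2): add — endpoints in different components.
n2–n9 (2): add — endpoints in different components.
n4–n5 (6): add — endpoints in different components.
n6–n9 (7): add — endpoints in different components.
n4–n6 (9): add — endpoints in different components.
n1–n2 (10): skip — n1 and n2 already connected.
n1–n3 (10): add — endpoints in different components.
n2–n6 (10): skip — n6 and n2 already connected.
n5–n6 (10): skip — n6 and n5 already connected.
n3–n7 (13): add — endpoints in different components.
MST edges: n1–n5, n2–n9, n4–n5, n6–n9, n4–n6, n1–n3, n3–n7; total weight 2+2+6+7+9+10+13 = 49.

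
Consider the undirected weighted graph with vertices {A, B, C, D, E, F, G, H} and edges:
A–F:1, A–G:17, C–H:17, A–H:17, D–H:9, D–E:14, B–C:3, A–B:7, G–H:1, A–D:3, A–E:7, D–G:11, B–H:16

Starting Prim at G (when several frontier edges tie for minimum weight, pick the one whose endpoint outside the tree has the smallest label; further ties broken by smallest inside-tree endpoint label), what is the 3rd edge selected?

Prim, starting at G.
Step 1: cheapest edge leaving the tree is G–H (1); add H.
Step 2: cheapest edge leaving the tree is D–H (9); add D.
Step 3: cheapest edge leaving the tree is A–D (3); add A.
Step 4: cheapest edge leaving the tree is A–F (1); add F.
Step 5: cheapest edge leaving the tree is A–B (7); add B.
Step 6: cheapest edge leaving the tree is B–C (3); add C.
Step 7: cheapest edge leaving the tree is A–E (7); add E.
The 3rd edge added is A–D.

A-D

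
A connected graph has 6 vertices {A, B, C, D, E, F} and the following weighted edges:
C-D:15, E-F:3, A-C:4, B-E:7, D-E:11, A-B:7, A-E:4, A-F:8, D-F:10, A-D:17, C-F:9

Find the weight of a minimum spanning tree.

Prim's algorithm from B:
Step 1: frontier [A-B 7, B-E 7] → take A-B (7); add A.
Step 2: frontier [A-C 4, A-E 4, A-F 8, A-D 17, B-E 7] → take A-C (4); add C.
Step 3: frontier [A-E 4, A-F 8, A-D 17, B-E 7, C-F 9, C-D 15] → take A-E (4); add E.
Step 4: frontier [A-F 8, A-D 17, C-F 9, C-D 15, E-F 3, D-E 11] → take E-F (3); add F.
Step 5: frontier [A-D 17, C-D 15, D-E 11, D-F 10] → take D-F (10); add D.
MST edges: A-B, A-C, A-E, E-F, D-F; total weight 7+4+4+3+10 = 28.

28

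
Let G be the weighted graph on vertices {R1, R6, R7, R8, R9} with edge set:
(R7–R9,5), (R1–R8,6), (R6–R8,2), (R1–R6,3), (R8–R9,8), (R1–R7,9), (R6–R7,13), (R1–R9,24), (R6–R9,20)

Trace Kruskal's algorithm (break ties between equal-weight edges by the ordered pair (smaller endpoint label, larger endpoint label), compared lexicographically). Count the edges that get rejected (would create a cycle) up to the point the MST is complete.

1

Sort edges by weight, then run Kruskal:
R6–R8 (2): add. Components now {R6,R8} {R7} {R1} {R9}
R1–R6 (3): add. Components now {R1,R6,R8} {R7} {R9}
R7–R9 (5): add. Components now {R1,R6,R8} {R7,R9}
R1–R8 (6): skip — R8 and R1 already connected.
R8–R9 (8): add. Components now {R1,R6,R7,R8,R9}
Edges rejected before the tree was complete: 1.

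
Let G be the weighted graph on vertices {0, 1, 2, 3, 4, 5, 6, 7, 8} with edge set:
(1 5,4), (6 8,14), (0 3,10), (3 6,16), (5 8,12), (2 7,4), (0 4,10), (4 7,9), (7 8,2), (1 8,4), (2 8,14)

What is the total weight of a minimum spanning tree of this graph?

57

Sort edges by weight, then run Kruskal:
7 8 (2): add — endpoints in different components.
1 5 (4): add — endpoints in different components.
1 8 (4): add — endpoints in different components.
2 7 (4): add — endpoints in different components.
4 7 (9): add — endpoints in different components.
0 3 (10): add — endpoints in different components.
0 4 (10): add — endpoints in different components.
5 8 (12): skip — 5 and 8 already connected.
2 8 (14): skip — 2 and 8 already connected.
6 8 (14): add — endpoints in different components.
MST edges: 7 8, 1 5, 1 8, 2 7, 4 7, 0 3, 0 4, 6 8; total weight 2+4+4+4+9+10+10+14 = 57.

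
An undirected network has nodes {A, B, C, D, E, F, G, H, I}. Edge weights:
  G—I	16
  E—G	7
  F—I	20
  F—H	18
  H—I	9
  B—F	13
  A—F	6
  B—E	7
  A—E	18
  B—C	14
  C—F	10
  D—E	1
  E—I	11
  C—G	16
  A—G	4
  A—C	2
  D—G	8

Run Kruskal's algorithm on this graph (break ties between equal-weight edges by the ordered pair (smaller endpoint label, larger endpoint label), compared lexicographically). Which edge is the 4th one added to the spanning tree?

A-F

Kruskal's algorithm — process edges by increasing weight (ties by edge label):
D—E (1): add — endpoints in different components.
A—C (2): add — endpoints in different components.
A—G (4): add — endpoints in different components.
A—F (6): add — endpoints in different components.
B—E (7): add — endpoints in different components.
E—G (7): add — endpoints in different components.
D—G (8): skip — D and G already connected.
H—I (9): add — endpoints in different components.
C—F (10): skip — C and F already connected.
E—I (11): add — endpoints in different components.
The 4th edge added is A—F.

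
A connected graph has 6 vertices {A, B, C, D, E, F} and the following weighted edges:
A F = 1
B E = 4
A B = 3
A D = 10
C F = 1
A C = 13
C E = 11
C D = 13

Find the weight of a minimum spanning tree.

Kruskal: consider edges lightest-first.
A F (1): add. Components now {A,F} {B} {C} {D} {E}
C F (1): add. Components now {A,C,F} {B} {D} {E}
A B (3): add. Components now {A,B,C,F} {D} {E}
B E (4): add. Components now {A,B,C,E,F} {D}
A D (10): add. Components now {A,B,C,D,E,F}
MST edges: A F, C F, A B, B E, A D; total weight 1+1+3+4+10 = 19.

19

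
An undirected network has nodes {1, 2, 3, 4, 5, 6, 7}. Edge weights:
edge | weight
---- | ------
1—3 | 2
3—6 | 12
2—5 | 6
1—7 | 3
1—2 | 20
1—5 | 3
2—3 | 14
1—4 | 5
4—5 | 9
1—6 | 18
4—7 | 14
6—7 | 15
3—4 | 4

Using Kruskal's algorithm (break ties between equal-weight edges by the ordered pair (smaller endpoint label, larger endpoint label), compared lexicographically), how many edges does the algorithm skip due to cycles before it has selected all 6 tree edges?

2

Kruskal's algorithm — process edges by increasing weight (ties by edge label):
1—3 (2): add. Components now {1,3} {2} {4} {5} {6} {7}
1—5 (3): add. Components now {1,3,5} {2} {4} {6} {7}
1—7 (3): add. Components now {1,3,5,7} {2} {4} {6}
3—4 (4): add. Components now {1,3,4,5,7} {2} {6}
1—4 (5): skip — 1 and 4 already connected.
2—5 (6): add. Components now {1,2,3,4,5,7} {6}
4—5 (9): skip — 4 and 5 already connected.
3—6 (12): add. Components now {1,2,3,4,5,6,7}
Edges rejected before the tree was complete: 2.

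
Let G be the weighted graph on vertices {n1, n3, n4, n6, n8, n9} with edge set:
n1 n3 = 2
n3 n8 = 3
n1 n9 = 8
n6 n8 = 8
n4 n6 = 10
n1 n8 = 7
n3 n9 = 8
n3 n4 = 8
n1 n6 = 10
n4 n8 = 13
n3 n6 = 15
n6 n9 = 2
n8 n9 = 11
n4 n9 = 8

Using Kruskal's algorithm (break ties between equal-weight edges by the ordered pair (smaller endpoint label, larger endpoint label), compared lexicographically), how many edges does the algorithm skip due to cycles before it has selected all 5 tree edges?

Sort edges by weight, then run Kruskal:
n1 n3 (2): add — endpoints in different components.
n6 n9 (2): add — endpoints in different components.
n3 n8 (3): add — endpoints in different components.
n1 n8 (7): skip — n8 and n1 already connected.
n1 n9 (8): add — endpoints in different components.
n3 n4 (8): add — endpoints in different components.
Edges rejected before the tree was complete: 1.

1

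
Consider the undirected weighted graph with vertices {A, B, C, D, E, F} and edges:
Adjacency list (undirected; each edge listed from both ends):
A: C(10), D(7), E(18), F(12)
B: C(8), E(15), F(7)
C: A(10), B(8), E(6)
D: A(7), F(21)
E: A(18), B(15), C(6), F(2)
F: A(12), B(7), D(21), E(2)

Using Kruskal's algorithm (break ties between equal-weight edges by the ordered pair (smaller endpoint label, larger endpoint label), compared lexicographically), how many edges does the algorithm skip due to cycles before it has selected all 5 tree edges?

1

Kruskal's algorithm — process edges by increasing weight (ties by edge label):
E–F (2): add. Components now {A} {B} {C} {D} {E,F}
C–E (6): add. Components now {A} {B} {C,E,F} {D}
A–D (7): add. Components now {A,D} {B} {C,E,F}
B–F (7): add. Components now {A,D} {B,C,E,F}
B–C (8): skip — B and C already connected.
A–C (10): add. Components now {A,B,C,D,E,F}
Edges rejected before the tree was complete: 1.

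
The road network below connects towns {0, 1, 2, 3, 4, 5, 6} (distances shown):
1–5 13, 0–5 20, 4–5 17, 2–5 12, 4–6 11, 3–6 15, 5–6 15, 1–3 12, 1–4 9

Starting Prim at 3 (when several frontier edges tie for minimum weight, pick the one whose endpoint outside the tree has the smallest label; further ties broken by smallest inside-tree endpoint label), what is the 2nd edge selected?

1-4

Prim's algorithm from 3:
Step 1: cheapest edge leaving the tree is 1–3 (12); add 1.
Step 2: cheapest edge leaving the tree is 1–4 (9); add 4.
Step 3: cheapest edge leaving the tree is 4–6 (11); add 6.
Step 4: cheapest edge leaving the tree is 1–5 (13); add 5.
Step 5: cheapest edge leaving the tree is 2–5 (12); add 2.
Step 6: cheapest edge leaving the tree is 0–5 (20); add 0.
The 2nd edge added is 1–4.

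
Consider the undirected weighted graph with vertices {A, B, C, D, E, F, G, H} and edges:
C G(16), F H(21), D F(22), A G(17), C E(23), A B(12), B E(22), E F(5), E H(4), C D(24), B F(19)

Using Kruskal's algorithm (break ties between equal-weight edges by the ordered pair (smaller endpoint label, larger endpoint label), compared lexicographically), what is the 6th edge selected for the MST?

B-F

Kruskal's algorithm — process edges by increasing weight (ties by edge label):
E H (4): add — endpoints in different components.
E F (5): add — endpoints in different components.
A B (12): add — endpoints in different components.
C G (16): add — endpoints in different components.
A G (17): add — endpoints in different components.
B F (19): add — endpoints in different components.
F H (21): skip — F and H already connected.
B E (22): skip — B and E already connected.
D F (22): add — endpoints in different components.
The 6th edge added is B F.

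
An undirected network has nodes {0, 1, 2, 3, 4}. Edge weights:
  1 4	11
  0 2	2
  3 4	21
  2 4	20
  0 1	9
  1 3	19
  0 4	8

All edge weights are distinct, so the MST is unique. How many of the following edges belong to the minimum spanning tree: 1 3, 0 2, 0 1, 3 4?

Kruskal's algorithm — process edges by increasing weight (ties by edge label):
0 2 (2): add — endpoints in different components.
0 4 (8): add — endpoints in different components.
0 1 (9): add — endpoints in different components.
1 4 (11): skip — 1 and 4 already connected.
1 3 (19): add — endpoints in different components.
MST edge set: {0 2, 0 4, 0 1, 1 3}.
Of the listed edges, {1 3, 0 2, 0 1} are in the MST → 3.

3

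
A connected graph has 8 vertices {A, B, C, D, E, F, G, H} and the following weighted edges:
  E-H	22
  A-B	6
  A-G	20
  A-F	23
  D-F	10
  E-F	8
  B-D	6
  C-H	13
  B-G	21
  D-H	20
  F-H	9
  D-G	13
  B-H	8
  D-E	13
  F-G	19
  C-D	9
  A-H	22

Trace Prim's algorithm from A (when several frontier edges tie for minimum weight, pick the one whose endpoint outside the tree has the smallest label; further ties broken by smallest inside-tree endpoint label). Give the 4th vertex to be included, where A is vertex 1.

Prim, starting at A.
Step 1: cheapest edge leaving the tree is A-B (6); add B.
Step 2: cheapest edge leaving the tree is B-D (6); add D.
Step 3: cheapest edge leaving the tree is B-H (8); add H.
Step 4: cheapest edge leaving the tree is C-D (9); add C.
Step 5: cheapest edge leaving the tree is F-H (9); add F.
Step 6: cheapest edge leaving the tree is E-F (8); add E.
Step 7: cheapest edge leaving the tree is D-G (13); add G.
Vertex order: A, B, D, H, C, F, E, G. The 4th vertex is H.

H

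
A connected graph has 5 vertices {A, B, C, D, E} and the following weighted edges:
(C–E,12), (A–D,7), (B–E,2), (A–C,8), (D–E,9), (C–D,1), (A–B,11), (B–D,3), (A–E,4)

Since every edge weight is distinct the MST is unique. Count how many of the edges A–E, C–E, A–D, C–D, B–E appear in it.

3

Kruskal: consider edges lightest-first.
C–D (1): add. Components now {A} {B} {C,D} {E}
B–E (2): add. Components now {A} {B,E} {C,D}
B–D (3): add. Components now {A} {B,C,D,E}
A–E (4): add. Components now {A,B,C,D,E}
MST edge set: {C–D, B–E, B–D, A–E}.
Of the listed edges, {A–E, C–D, B–E} are in the MST → 3.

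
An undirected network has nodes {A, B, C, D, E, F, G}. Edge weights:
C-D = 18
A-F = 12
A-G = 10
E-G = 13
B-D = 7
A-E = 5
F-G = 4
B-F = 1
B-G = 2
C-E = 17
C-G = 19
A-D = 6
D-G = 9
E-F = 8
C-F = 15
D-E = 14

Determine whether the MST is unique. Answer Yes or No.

Yes

Sort edges by weight, then run Kruskal:
B-F (1): add — endpoints in different components.
B-G (2): add — endpoints in different components.
F-G (4): skip — F and G already connected.
A-E (5): add — endpoints in different components.
A-D (6): add — endpoints in different components.
B-D (7): add — endpoints in different components.
E-F (8): skip — E and F already connected.
D-G (9): skip — D and G already connected.
A-G (10): skip — A and G already connected.
A-F (12): skip — A and F already connected.
E-G (13): skip — E and G already connected.
D-E (14): skip — D and E already connected.
C-F (15): add — endpoints in different components.
Every non-tree edge has weight strictly greater than the heaviest edge on the tree path between its endpoints, so the MST is unique.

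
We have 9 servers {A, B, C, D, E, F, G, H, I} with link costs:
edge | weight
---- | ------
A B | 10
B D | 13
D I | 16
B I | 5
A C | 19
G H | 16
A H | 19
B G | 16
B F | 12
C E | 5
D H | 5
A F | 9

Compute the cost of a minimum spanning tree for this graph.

Kruskal's algorithm — process edges by increasing weight (ties by edge label):
B I (5): add — endpoints in different components.
C E (5): add — endpoints in different components.
D H (5): add — endpoints in different components.
A F (9): add — endpoints in different components.
A B (10): add — endpoints in different components.
B F (12): skip — B and F already connected.
B D (13): add — endpoints in different components.
B G (16): add — endpoints in different components.
D I (16): skip — D and I already connected.
G H (16): skip — G and H already connected.
A C (19): add — endpoints in different components.
MST edges: B I, C E, D H, A F, A B, B D, B G, A C; total weight 5+5+5+9+10+13+16+19 = 82.

82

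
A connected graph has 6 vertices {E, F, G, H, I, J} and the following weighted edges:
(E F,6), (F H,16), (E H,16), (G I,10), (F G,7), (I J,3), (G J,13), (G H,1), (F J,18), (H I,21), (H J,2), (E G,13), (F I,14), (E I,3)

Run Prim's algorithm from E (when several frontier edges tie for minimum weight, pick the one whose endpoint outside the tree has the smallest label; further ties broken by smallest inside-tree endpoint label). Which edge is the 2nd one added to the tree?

I-J

Grow the tree from E using Prim:
Step 1: cheapest edge leaving the tree is E I (3); add I.
Step 2: cheapest edge leaving the tree is I J (3); add J.
Step 3: cheapest edge leaving the tree is H J (2); add H.
Step 4: cheapest edge leaving the tree is G H (1); add G.
Step 5: cheapest edge leaving the tree is E F (6); add F.
The 2nd edge added is I J.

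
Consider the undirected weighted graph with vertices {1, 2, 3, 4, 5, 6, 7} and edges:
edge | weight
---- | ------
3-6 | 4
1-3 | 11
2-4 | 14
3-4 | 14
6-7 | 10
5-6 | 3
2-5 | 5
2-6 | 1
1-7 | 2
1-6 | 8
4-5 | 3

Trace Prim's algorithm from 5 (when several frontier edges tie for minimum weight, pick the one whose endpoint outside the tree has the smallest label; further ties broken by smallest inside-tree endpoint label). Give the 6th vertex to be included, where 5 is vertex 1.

1

Prim, starting at 5.
Step 1: frontier [4-5 3, 5-6 3, 2-5 5] → take 4-5 (3); add 4.
Step 2: frontier [2-4 14, 3-4 14, 5-6 3, 2-5 5] → take 5-6 (3); add 6.
Step 3: frontier [2-4 14, 3-4 14, 2-5 5, 2-6 1, 3-6 4, 1-6 8, 6-7 10] → take 2-6 (1); add 2.
Step 4: frontier [3-4 14, 3-6 4, 1-6 8, 6-7 10] → take 3-6 (4); add 3.
Step 5: frontier [1-3 11, 1-6 8, 6-7 10] → take 1-6 (8); add 1.
Step 6: frontier [1-7 2, 6-7 10] → take 1-7 (2); add 7.
Vertex order: 5, 4, 6, 2, 3, 1, 7. The 6th vertex is 1.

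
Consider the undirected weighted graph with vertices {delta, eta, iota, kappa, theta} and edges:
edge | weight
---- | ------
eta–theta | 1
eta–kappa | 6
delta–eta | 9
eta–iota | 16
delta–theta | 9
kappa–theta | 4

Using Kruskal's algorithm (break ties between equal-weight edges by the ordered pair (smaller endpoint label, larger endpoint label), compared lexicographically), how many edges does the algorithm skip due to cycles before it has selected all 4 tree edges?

2

Kruskal's algorithm — process edges by increasing weight (ties by edge label):
eta–theta (1): add — endpoints in different components.
kappa–theta (4): add — endpoints in different components.
eta–kappa (6): skip — eta and kappa already connected.
delta–eta (9): add — endpoints in different components.
delta–theta (9): skip — theta and delta already connected.
eta–iota (16): add — endpoints in different components.
Edges rejected before the tree was complete: 2.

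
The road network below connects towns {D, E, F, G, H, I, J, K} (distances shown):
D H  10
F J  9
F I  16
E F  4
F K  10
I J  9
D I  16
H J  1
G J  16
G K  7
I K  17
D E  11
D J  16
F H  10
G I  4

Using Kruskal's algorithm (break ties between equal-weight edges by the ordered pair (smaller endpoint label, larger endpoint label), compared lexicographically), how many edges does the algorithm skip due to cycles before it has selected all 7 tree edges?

0

Kruskal's algorithm — process edges by increasing weight (ties by edge label):
H J (1): add — endpoints in different components.
E F (4): add — endpoints in different components.
G I (4): add — endpoints in different components.
G K (7): add — endpoints in different components.
F J (9): add — endpoints in different components.
I J (9): add — endpoints in different components.
D H (10): add — endpoints in different components.
Edges rejected before the tree was complete: 0.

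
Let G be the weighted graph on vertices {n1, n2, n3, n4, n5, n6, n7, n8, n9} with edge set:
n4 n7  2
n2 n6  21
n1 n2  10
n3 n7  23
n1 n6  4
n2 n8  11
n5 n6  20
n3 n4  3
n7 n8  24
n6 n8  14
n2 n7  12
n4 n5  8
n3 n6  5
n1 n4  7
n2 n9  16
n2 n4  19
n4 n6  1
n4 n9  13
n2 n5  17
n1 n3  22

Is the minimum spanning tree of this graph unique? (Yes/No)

Sort edges by weight, then run Kruskal:
n4 n6 (1): add — endpoints in different components.
n4 n7 (2): add — endpoints in different components.
n3 n4 (3): add — endpoints in different components.
n1 n6 (4): add — endpoints in different components.
n3 n6 (5): skip — n6 and n3 already connected.
n1 n4 (7): skip — n4 and n1 already connected.
n4 n5 (8): add — endpoints in different components.
n1 n2 (10): add — endpoints in different components.
n2 n8 (11): add — endpoints in different components.
n2 n7 (12): skip — n2 and n7 already connected.
n4 n9 (13): add — endpoints in different components.
Every non-tree edge has weight strictly greater than the heaviest edge on the tree path between its endpoints, so the MST is unique.

Yes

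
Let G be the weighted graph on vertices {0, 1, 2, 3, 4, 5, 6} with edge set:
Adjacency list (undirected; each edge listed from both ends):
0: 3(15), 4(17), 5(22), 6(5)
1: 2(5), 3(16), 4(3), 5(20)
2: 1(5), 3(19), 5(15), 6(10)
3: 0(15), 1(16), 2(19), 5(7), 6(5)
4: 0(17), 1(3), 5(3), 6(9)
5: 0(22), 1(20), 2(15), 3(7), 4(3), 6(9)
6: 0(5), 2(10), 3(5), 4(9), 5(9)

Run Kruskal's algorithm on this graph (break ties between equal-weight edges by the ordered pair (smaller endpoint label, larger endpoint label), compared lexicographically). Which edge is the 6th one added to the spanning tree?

Sort edges by weight, then run Kruskal:
1–4 (3): add. Components now {0} {1,4} {2} {3} {5} {6}
4–5 (3): add. Components now {0} {1,4,5} {2} {3} {6}
0–6 (5): add. Components now {0,6} {1,4,5} {2} {3}
1–2 (5): add. Components now {0,6} {1,2,4,5} {3}
3–6 (5): add. Components now {0,3,6} {1,2,4,5}
3–5 (7): add. Components now {0,1,2,3,4,5,6}
The 6th edge added is 3–5.

3-5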